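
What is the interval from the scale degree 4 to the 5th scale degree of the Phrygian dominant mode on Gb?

Gb phrygian dominant: Gb Abb Bb Cb Db Ebb Fb.
That puts Cb below Db.
Counting 2 letters and 2 half steps from Cb gives a major second.

major second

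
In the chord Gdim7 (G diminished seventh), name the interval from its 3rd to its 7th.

G°7: G, B♭, D♭, F♭.
3rd = B♭; 7th = F♭.
From B♭ to F♭: 6 semitones over a fifth = diminished.

diminished fifth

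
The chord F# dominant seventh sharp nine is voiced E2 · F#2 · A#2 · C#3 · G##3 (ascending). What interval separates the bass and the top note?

The outer voices are E2 and G##3.
From E to G##: 17 semitones over a tenth = augmented.

augmented tenth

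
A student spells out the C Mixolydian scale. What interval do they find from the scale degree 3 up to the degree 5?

The scale runs C D E F G A B♭.
That puts E below G.
From E to G: 3 semitones over a third = minor.

minor third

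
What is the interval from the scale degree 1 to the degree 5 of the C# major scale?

P5

C# major: C# D# E# F# G# A# B#.
Scale degree 1 = C#; 5th scale degree = G#.
Counting 5 letters and 7 half steps from C# gives a perfect fifth.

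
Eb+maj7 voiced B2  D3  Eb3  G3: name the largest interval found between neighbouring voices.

Adjacent intervals: B2→D3 = minor third; D3→Eb3 = minor second; Eb3→G3 = major third.
The largest is Eb3 to G3, a major third (4 semitones).

M3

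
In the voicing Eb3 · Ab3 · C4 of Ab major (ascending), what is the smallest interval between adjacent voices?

Adjacent intervals: Eb3→Ab3 = perfect fourth; Ab3→C4 = major third.
The smallest is Ab3 to C4, a major third (4 semitones).

major 3rd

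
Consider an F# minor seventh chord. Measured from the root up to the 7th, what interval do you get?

minor 7th

Spelling the chord: F# A C# E.
That puts F# below E.
7 letter names make it a seventh; at 10 semitones (a half step narrower than major) the quality is minor.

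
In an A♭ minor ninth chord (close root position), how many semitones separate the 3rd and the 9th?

11

Spelling the chord: A♭, C♭, E♭, G♭, B♭.
C♭ to B♭ is a major seventh: 11 semitones.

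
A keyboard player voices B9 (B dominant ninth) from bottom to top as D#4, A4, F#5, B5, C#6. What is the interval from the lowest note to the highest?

The outer voices are D#4 and C#6.
From D# to C#: 22 semitones over a fourteenth = minor.

minor 14th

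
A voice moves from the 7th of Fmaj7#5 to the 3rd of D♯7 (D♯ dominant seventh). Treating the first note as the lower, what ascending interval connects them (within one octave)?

A2

Fmaj7#5 has E as its 7th, and D♯7 (D♯ dominant seventh) has F𝄪 as its 3rd.
From E to F𝄪: 3 semitones over a second = augmented.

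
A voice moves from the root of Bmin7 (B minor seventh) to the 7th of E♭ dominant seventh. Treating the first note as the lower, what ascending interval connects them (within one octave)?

diminished 3rd

Bmin7 (B minor seventh) has B as its root, and E♭ dominant seventh has D♭ as its 7th.
3 letter names make it a third; at 2 semitones (a whole step narrower than major) the quality is diminished.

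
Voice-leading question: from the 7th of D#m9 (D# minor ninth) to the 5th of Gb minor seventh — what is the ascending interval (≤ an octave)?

The 7th of D#m9 (D# minor ninth) is C#; the 5th of Gb minor seventh is Db.
2 letter names make it a second; at 0 semitones (a whole step narrower than major) the quality is diminished.

diminished second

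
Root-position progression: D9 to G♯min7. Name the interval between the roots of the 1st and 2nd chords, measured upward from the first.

The roots are D and G♯.
From D to G♯: 6 semitones over a fourth = augmented.

augmented fourth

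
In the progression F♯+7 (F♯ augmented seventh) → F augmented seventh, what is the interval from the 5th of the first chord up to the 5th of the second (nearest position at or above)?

F♯+7 (F♯ augmented seventh) has C𝄪 as its 5th, and F augmented seventh has C♯ as its 5th.
From C𝄪 to C♯: 11 semitones over an octave = diminished.

diminished 8th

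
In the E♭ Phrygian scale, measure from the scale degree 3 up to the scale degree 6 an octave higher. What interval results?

Spelling the E♭ Phrygian scale: E♭ F♭ G♭ A♭ B♭ C♭ D♭.
The scale degree 3 is G♭ and the 6th scale degree (up an octave) is C♭.
G♭ up to C♭ spans 11 letter names and 17 semitones — a perfect eleventh.

perfect eleventh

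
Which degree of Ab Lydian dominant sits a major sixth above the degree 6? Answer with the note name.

The scale is Ab Bb C D Eb F Gb.
The degree 6 is F; a major sixth above that is D — scale degree 4.

D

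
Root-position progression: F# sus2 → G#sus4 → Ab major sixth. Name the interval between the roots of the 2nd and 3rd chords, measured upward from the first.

The roots are G# and Ab.
G# up to Ab is 0 semitones, a whole step narrower than a major second, so the interval is diminished.

diminished second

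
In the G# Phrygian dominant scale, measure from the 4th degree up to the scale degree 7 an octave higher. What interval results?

The scale runs G# A B# C# D# E F#.
The 4th degree is C# and the 7th scale degree (up an octave) is F#.
From C# to F# is 17 semitones, exactly the perfect eleventh.

perfect eleventh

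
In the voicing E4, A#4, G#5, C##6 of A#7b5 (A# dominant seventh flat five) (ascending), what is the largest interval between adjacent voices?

minor seventh

Adjacent intervals: E4→A#4 = augmented fourth; A#4→G#5 = minor seventh; G#5→C##6 = augmented fourth.
The largest is A#4 to G#5, a minor seventh (10 semitones).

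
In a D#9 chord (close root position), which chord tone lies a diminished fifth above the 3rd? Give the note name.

Spelling the chord: D#-F##-A#-C#-E#.
The 3rd is F##. A diminished fifth above F## is C#.
C# is the chord's 7th.

C#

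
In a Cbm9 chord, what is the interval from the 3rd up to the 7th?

perfect fifth

Cbm9 (Cb minor ninth) is spelled Cb Ebb Gb Bbb Db.
3rd = Ebb; 7th = Bbb.
Ebb up to Bbb spans 5 letter names and 7 semitones — a perfect fifth.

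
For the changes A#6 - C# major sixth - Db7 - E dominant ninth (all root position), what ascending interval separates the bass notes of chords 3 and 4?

A2

The roots are Db and E.
Db up to E is 3 semitones, a half step wider than a major second, so the interval is augmented.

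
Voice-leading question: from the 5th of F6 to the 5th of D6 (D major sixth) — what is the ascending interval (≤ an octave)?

major sixth

The 5th of F6 is C; the 5th of D6 (D major sixth) is A.
From C to A is 9 semitones, exactly the major sixth.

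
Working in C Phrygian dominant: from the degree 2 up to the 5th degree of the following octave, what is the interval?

augmented 11th

Spelling C Phrygian dominant: C Db E F G Ab Bb.
The degree 2 is Db and the 5th degree (up an octave) is G.
Db up to G is 18 semitones, a half step wider than a perfect eleventh, so the interval is augmented.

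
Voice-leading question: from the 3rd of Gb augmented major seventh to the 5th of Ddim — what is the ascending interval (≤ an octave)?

The 3rd of Gb augmented major seventh is Bb; the 5th of Ddim is Ab.
From Bb to Ab: 10 semitones over a seventh = minor.

m7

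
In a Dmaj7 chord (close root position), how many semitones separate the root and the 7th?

11

Dmaj7 (D major seventh) is spelled D-F#-A-C#.
D to C# is a major seventh: 11 semitones.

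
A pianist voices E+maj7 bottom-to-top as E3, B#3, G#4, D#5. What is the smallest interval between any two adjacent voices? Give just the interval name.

Adjacent intervals: E3→B#3 = augmented fifth; B#3→G#4 = minor sixth; G#4→D#5 = perfect fifth.
The smallest is G#4 to D#5, a perfect fifth (7 semitones).

perfect 5th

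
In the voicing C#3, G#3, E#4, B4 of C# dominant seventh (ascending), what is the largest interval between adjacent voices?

Adjacent intervals: C#3→G#3 = perfect fifth; G#3→E#4 = major sixth; E#4→B4 = diminished fifth.
The largest is G#3 to E#4, a major sixth (9 semitones).

major 6th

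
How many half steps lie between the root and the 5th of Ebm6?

7

Spelling the chord: Eb, Gb, Bb, C.
Eb to Bb is a perfect fifth: 7 semitones.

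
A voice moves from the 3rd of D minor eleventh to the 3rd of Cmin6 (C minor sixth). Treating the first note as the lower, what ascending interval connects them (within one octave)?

The 3rd of D minor eleventh is F; the 3rd of Cmin6 (C minor sixth) is Eb.
F up to Eb is 10 semitones, a half step narrower than a major seventh, so the interval is minor.

minor seventh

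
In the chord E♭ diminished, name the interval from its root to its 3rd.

m3

The chord tones of E♭dim (E♭ diminished) are E♭-G♭-B𝄫.
That puts E♭ below G♭.
3 letter names make it a third; at 3 semitones (a half step narrower than major) the quality is minor.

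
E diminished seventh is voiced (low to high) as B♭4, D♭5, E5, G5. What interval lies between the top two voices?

minor 3rd

Those voices are E5 and G5.
From E to G: 3 semitones over a third = minor.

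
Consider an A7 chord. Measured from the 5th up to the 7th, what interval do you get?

A7 (A dominant seventh): A-C#-E-G.
That puts E below G.
3 letter names make it a third; at 3 semitones (a half step narrower than major) the quality is minor.

m3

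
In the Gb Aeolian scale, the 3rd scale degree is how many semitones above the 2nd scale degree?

The scale is Gb Ab Bbb Cb Db Ebb Fb.
Ab up to Bbb is a minor second — 1 semitone.

1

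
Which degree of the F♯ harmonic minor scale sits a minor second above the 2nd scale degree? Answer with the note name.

A

The scale is F♯ G♯ A B C♯ D E♯.
The 2nd scale degree is G♯; a minor second above that is A — scale degree 3.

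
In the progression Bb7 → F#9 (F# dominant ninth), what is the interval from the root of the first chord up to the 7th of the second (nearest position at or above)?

Bb7 has Bb as its root, and F#9 (F# dominant ninth) has E as its 7th.
From Bb to E: 6 semitones over a fourth = augmented.

augmented fourth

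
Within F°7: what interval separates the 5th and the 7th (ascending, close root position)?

minor 3rd

Spelling the chord: F-Ab-Cb-Ebb.
So we need the interval from Cb up to Ebb.
3 letter names make it a third; at 3 semitones (a half step narrower than major) the quality is minor.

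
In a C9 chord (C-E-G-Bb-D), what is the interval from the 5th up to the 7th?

minor 3rd

So we need the interval from G up to Bb.
From G to Bb: 3 semitones over a third = minor.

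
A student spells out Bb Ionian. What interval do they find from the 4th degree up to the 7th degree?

A4

The scale runs Bb C D Eb F G A.
The 4th degree is Eb and the scale degree 7 is A.
Eb up to A is 6 semitones, a half step wider than a perfect fourth, so the interval is augmented.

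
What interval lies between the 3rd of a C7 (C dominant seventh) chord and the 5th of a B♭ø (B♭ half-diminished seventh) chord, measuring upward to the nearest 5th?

diminished 2nd

The 3rd of C7 (C dominant seventh) is E; the 5th of B♭ø (B♭ half-diminished seventh) is F♭.
2 letter names make it a second; at 0 semitones (a whole step narrower than major) the quality is diminished.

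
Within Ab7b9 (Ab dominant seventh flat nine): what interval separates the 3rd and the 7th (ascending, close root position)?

diminished fifth

Spelling the chord: Ab, C, Eb, Gb, Bbb.
The 3rd is C and the 7th is Gb.
From C to Gb: 6 semitones over a fifth = diminished.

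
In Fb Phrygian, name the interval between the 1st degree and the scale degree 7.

minor seventh

Fb phrygian: Fb Gbb Abb Bbb Cb Dbb Ebb.
That puts Fb below Ebb.
From Fb to Ebb: 10 semitones over a seventh = minor.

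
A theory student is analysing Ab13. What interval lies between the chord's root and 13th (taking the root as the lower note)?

major 13th

Ab dominant thirteenth is spelled Ab–C–Eb–Gb–Bb–F.
So we need the interval from Ab up to F.
Counting 13 letters and 21 half steps from Ab gives a major thirteenth.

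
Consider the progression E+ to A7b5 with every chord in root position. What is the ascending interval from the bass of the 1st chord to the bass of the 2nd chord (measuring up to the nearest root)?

The roots are E and A.
E up to A spans 4 letter names and 5 semitones — a perfect fourth.

perfect fourth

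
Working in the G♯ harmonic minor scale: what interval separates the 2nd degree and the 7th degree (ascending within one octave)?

G♯ harmonic minor: G♯ A♯ B C♯ D♯ E F𝄪.
The 2nd degree is A♯ and the 7th scale degree is F𝄪.
A♯ up to F𝄪 spans 6 letter names and 9 semitones — a major sixth.

major 6th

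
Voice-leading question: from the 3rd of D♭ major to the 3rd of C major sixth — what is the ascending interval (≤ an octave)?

major seventh

The 3rd of D♭ major is F; the 3rd of C major sixth is E.
Counting 7 letters and 11 half steps from F gives a major seventh.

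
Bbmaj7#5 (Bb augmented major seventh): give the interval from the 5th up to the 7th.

Bb+maj7 (Bb augmented major seventh) is spelled Bb, D, F#, A.
So we need the interval from F# up to A.
3 letter names make it a third; at 3 semitones (a half step narrower than major) the quality is minor.

minor third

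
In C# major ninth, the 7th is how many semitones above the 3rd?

7

C# major ninth is spelled C#–E#–G#–B#–D#.
E# to B# is a perfect fifth: 7 semitones.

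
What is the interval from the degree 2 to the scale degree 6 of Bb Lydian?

perfect fifth

Spelling Bb Lydian: Bb C D E F G A.
That puts C below G.
C up to G spans 5 letter names and 7 semitones — a perfect fifth.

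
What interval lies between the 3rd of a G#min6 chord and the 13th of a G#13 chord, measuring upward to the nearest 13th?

A4

The 3rd of G#min6 is B; the 13th of G#13 is E#.
B up to E# is 6 semitones, a half step wider than a perfect fourth, so the interval is augmented.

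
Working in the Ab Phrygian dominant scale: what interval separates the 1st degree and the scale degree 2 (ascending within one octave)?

The scale runs Ab Bbb C Db Eb Fb Gb.
The 1st degree is Ab and the 2nd scale degree is Bbb.
Ab up to Bbb is 1 semitone, a half step narrower than a major second, so the interval is minor.

minor second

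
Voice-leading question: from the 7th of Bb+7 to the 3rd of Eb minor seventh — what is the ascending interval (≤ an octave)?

minor seventh

Bb+7 has Ab as its 7th, and Eb minor seventh has Gb as its 3rd.
Ab up to Gb is 10 semitones, a half step narrower than a major seventh, so the interval is minor.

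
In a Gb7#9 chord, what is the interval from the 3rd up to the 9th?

M7

The chord tones of Gb dominant seventh sharp nine are Gb-Bb-Db-Fb-A.
So we need the interval from Bb up to A.
Counting 7 letters and 11 half steps from Bb gives a major seventh.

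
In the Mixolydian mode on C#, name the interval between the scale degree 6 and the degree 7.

The scale runs C# D# E# F# G# A# B.
Scale degree 6 = A#; 7th degree = B.
From A# to B: 1 semitone over a second = minor.

minor second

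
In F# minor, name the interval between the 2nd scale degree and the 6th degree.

diminished fifth

Spelling F# minor: F# G# A B C# D E.
That puts G# below D.
5 letter names make it a fifth; at 6 semitones (a half step narrower than perfect) the quality is diminished.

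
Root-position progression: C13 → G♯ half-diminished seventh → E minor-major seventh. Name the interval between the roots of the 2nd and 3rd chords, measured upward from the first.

The roots are G♯ and E.
From G♯ to E: 8 semitones over a sixth = minor.

minor sixth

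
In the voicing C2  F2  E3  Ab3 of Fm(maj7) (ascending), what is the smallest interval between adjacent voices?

Adjacent intervals: C2→F2 = perfect fourth; F2→E3 = major seventh; E3→Ab3 = diminished fourth.
The smallest is E3 to Ab3, a diminished fourth (4 semitones).

diminished fourth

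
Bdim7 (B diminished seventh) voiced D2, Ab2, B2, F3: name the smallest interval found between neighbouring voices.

Adjacent intervals: D2→Ab2 = diminished fifth; Ab2→B2 = augmented second; B2→F3 = diminished fifth.
The smallest is Ab2 to B2, an augmented second (3 semitones).

augmented second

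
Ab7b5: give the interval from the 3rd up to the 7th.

Spelling the chord: Ab, C, Ebb, Gb.
So we need the interval from C up to Gb.
5 letter names make it a fifth; at 6 semitones (a half step narrower than perfect) the quality is diminished.
This 3–7 tritone is the characteristic tension at the heart of the dominant sound.

d5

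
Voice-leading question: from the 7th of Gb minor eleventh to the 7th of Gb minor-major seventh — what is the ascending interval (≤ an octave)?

Gb minor eleventh has Fb as its 7th, and Gb minor-major seventh has F as its 7th.
1 letter names make it a unison; at 1 semitone (a half step wider than perfect) the quality is augmented.

A1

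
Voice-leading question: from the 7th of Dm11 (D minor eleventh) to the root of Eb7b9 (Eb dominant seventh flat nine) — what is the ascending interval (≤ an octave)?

minor 3rd

Dm11 (D minor eleventh) has C as its 7th, and Eb7b9 (Eb dominant seventh flat nine) has Eb as its root.
C up to Eb is 3 semitones, a half step narrower than a major third, so the interval is minor.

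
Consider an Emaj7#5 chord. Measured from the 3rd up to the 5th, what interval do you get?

major third

E+maj7: E G# B# D#.
The 3rd is G# and the 5th is B#.
G# up to B# spans 3 letter names and 4 semitones — a major third.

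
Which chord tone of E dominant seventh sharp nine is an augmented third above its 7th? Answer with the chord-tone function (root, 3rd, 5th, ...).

9th

The chord tones of E7#9 are E G# B D F##.
The 7th is D. An augmented third above D is F##.
F## is the chord's 9th.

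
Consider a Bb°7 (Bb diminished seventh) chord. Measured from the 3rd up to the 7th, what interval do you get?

Spelling the chord: Bb, Db, Fb, Abb.
3rd = Db; 7th = Abb.
5 letter names make it a fifth; at 6 semitones (a half step narrower than perfect) the quality is diminished.

d5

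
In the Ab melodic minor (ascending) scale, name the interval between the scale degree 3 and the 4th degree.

major 2nd

Spelling the Ab melodic minor (ascending) scale: Ab Bb Cb Db Eb F G.
The scale degree 3 is Cb and the 4th scale degree is Db.
Counting 2 letters and 2 half steps from Cb gives a major second.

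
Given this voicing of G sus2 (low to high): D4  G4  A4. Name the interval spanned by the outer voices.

perfect 5th

The outer voices are D4 and A4.
Counting 5 letters and 7 half steps from D gives a perfect fifth.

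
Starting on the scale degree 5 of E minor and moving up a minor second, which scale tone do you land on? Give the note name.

The scale is E F♯ G A B C D.
The scale degree 5 is B; a minor second above that is C — scale degree 6.

C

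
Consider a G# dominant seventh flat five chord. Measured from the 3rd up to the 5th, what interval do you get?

d3

The chord tones of G# dominant seventh flat five are G# B# D F#.
That puts B# below D.
B# up to D is 2 semitones, a whole step narrower than a major third, so the interval is diminished.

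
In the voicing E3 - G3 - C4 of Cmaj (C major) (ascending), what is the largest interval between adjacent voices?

Adjacent intervals: E3→G3 = minor third; G3→C4 = perfect fourth.
The largest is G3 to C4, a perfect fourth (5 semitones).

perfect fourth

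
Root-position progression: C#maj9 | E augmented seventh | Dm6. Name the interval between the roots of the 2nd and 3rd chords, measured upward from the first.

minor 7th

The roots are E and D.
7 letter names make it a seventh; at 10 semitones (a half step narrower than major) the quality is minor.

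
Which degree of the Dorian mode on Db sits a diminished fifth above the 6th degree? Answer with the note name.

Fb

The scale is Db Eb Fb Gb Ab Bb Cb.
The 6th degree is Bb; a diminished fifth above that is Fb — scale degree 3.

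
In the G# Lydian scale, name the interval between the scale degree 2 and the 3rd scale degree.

G# lydian: G# A# B# C## D# E# F##.
The scale degree 2 is A# and the scale degree 3 is B#.
A# up to B# spans 2 letter names and 2 semitones — a major second.

major second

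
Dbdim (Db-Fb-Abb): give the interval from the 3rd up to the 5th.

The 3rd is Fb and the 5th is Abb.
From Fb to Abb: 3 semitones over a third = minor.

minor 3rd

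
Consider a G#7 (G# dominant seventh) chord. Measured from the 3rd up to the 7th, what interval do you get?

The chord tones of G#7 are G#–B#–D#–F#.
So we need the interval from B# up to F#.
B# up to F# is 6 semitones, a half step narrower than a perfect fifth, so the interval is diminished.
This 3–7 tritone is the characteristic tension at the heart of the dominant sound.

d5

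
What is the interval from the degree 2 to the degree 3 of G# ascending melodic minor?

Spelling G# ascending melodic minor: G# A# B C# D# E# F##.
So we need the interval from A# up to B.
A# up to B is 1 semitone, a half step narrower than a major second, so the interval is minor.

minor second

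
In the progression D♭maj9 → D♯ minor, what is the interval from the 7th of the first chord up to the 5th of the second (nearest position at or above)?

augmented 6th

D♭maj9 has C as its 7th, and D♯ minor has A♯ as its 5th.
6 letter names make it a sixth; at 10 semitones (a half step wider than major) the quality is augmented.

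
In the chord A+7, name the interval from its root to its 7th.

The chord tones of A augmented seventh are A–C#–E#–G.
So we need the interval from A up to G.
A up to G is 10 semitones, a half step narrower than a major seventh, so the interval is minor.

minor 7th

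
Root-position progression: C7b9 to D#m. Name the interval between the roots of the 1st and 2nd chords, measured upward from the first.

augmented second

The roots are C and D#.
From C to D#: 3 semitones over a second = augmented.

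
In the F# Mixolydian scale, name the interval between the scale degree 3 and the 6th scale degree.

perfect fourth

F# mixolydian: F# G# A# B C# D# E.
Scale degree 3 = A#; degree 6 = D#.
From A# to D# is 5 semitones, exactly the perfect fourth.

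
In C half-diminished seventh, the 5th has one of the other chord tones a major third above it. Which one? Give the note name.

Spelling the chord: C Eb Gb Bb.
The 5th is Gb. A major third above Gb is Bb.
Bb is the chord's 7th.

Bb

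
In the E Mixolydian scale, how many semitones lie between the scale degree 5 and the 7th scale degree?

3

The scale is E F# G# A B C# D.
B up to D is a minor third — 3 semitones.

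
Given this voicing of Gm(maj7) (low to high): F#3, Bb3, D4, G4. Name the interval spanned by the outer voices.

The outer voices are F#3 and G4.
9 letter names make it a ninth; at 13 semitones (a half step narrower than major) the quality is minor.

minor ninth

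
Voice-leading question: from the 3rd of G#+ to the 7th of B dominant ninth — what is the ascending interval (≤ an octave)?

diminished seventh

The 3rd of G#+ is B#; the 7th of B dominant ninth is A.
From B# to A: 9 semitones over a seventh = diminished.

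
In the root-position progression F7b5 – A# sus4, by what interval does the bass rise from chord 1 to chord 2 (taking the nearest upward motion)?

The roots are F and A#.
From F to A#: 5 semitones over a third = augmented.

augmented 3rd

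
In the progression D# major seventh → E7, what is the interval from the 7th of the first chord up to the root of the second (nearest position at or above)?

The 7th of D# major seventh is C##; the root of E7 is E.
3 letter names make it a third; at 2 semitones (a whole step narrower than major) the quality is diminished.

diminished third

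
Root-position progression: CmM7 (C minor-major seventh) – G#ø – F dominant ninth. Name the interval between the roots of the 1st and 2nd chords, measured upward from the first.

A5

The roots are C and G#.
C up to G# is 8 semitones, a half step wider than a perfect fifth, so the interval is augmented.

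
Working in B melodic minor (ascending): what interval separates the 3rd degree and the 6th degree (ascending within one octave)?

augmented 4th

The scale runs B C♯ D E F♯ G♯ A♯.
3rd degree = D; 6th degree = G♯.
From D to G♯: 6 semitones over a fourth = augmented.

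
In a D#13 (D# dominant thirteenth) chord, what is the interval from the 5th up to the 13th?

major ninth

The chord tones of D# dominant thirteenth are D# F## A# C# E# B#.
5th = A#; 13th = B#.
A# up to B# spans 9 letter names and 14 semitones — a major ninth.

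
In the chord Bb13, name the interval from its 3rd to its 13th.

Bb dominant thirteenth is spelled Bb–D–F–Ab–C–G.
3rd = D; 13th = G.
D up to G spans 11 letter names and 17 semitones — a perfect eleventh.

P11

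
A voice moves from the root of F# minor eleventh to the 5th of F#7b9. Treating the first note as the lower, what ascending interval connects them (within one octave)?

F# minor eleventh has F# as its root, and F#7b9 has C# as its 5th.
From F# to C# is 7 semitones, exactly the perfect fifth.

perfect fifth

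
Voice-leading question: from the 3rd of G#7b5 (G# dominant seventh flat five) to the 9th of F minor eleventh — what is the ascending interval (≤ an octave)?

G#7b5 (G# dominant seventh flat five) has B# as its 3rd, and F minor eleventh has G as its 9th.
B# up to G is 7 semitones, a whole step narrower than a major sixth, so the interval is diminished.

diminished 6th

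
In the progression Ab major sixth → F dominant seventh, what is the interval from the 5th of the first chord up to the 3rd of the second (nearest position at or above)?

augmented 4th

The 5th of Ab major sixth is Eb; the 3rd of F dominant seventh is A.
From Eb to A: 6 semitones over a fourth = augmented.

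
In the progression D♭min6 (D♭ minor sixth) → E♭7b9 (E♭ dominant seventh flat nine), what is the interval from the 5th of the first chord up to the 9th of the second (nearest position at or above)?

minor 6th

D♭min6 (D♭ minor sixth) has A♭ as its 5th, and E♭7b9 (E♭ dominant seventh flat nine) has F♭ as its 9th.
From A♭ to F♭: 8 semitones over a sixth = minor.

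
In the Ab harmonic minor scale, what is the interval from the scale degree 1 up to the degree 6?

minor sixth

The scale runs Ab Bb Cb Db Eb Fb G.
Scale degree 1 = Ab; degree 6 = Fb.
Ab up to Fb is 8 semitones, a half step narrower than a major sixth, so the interval is minor.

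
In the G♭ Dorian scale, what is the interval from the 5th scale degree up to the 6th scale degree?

The scale runs G♭ A♭ B𝄫 C♭ D♭ E♭ F♭.
5th scale degree = D♭; degree 6 = E♭.
Counting 2 letters and 2 half steps from D♭ gives a major second.

major second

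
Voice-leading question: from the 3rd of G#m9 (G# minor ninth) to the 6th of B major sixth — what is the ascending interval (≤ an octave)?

The 3rd of G#m9 (G# minor ninth) is B; the 6th of B major sixth is G#.
Counting 6 letters and 9 half steps from B gives a major sixth.

major sixth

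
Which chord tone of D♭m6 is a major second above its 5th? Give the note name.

Bb

D♭min6 (D♭ minor sixth): D♭-F♭-A♭-B♭.
The 5th is A♭. A major second above A♭ is B♭.
B♭ is the chord's 6th.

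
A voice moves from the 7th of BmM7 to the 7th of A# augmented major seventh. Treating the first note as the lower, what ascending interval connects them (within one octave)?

M7

The 7th of BmM7 is A#; the 7th of A# augmented major seventh is G##.
Counting 7 letters and 11 half steps from A# gives a major seventh.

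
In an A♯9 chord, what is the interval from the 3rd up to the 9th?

minor seventh

A♯9 is spelled A♯, C𝄪, E♯, G♯, B♯.
That puts C𝄪 below B♯.
From C𝄪 to B♯: 10 semitones over a seventh = minor.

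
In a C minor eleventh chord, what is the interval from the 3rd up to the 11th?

Spelling the chord: C, E♭, G, B♭, D, F.
So we need the interval from E♭ up to F.
From E♭ to F is 14 semitones, exactly the major ninth.

major ninth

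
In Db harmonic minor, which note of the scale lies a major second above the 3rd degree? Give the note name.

The scale is Db Eb Fb Gb Ab Bbb C.
The 3rd degree is Fb; a major second above that is Gb — scale degree 4.

Gb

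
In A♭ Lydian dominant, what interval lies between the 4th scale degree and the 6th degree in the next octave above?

Spelling A♭ Lydian dominant: A♭ B♭ C D E♭ F G♭.
So we need the interval from D up to F.
D up to F is 15 semitones, a half step narrower than a major tenth, so the interval is minor.

minor tenth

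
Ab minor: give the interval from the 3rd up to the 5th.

M3

The chord tones of Abm are Ab, Cb, Eb.
So we need the interval from Cb up to Eb.
Cb up to Eb spans 3 letter names and 4 semitones — a major third.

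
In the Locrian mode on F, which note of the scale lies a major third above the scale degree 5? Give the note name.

The scale is F Gb Ab Bb Cb Db Eb.
The scale degree 5 is Cb; a major third above that is Eb — scale degree 7.

Eb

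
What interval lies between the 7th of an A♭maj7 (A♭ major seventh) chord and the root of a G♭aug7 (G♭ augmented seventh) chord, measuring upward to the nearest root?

A♭maj7 (A♭ major seventh) has G as its 7th, and G♭aug7 (G♭ augmented seventh) has G♭ as its root.
8 letter names make it an octave; at 11 semitones (a half step narrower than perfect) the quality is diminished.

diminished 8th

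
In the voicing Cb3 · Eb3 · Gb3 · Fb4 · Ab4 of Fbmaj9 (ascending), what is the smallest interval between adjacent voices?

Adjacent intervals: Cb3→Eb3 = major third; Eb3→Gb3 = minor third; Gb3→Fb4 = minor seventh; Fb4→Ab4 = major third.
The smallest is Eb3 to Gb3, a minor third (3 semitones).

m3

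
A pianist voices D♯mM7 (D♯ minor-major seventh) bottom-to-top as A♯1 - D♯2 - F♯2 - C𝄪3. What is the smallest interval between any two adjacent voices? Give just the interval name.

Adjacent intervals: A♯1→D♯2 = perfect fourth; D♯2→F♯2 = minor third; F♯2→C𝄪3 = augmented fifth.
The smallest is D♯2 to F♯2, a minor third (3 semitones).

m3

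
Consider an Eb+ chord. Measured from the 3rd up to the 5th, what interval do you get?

major 3rd

Eb+ is spelled Eb G B.
The 3rd is G and the 5th is B.
G up to B spans 3 letter names and 4 semitones — a major third.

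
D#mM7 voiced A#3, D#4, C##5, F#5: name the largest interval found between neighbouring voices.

Adjacent intervals: A#3→D#4 = perfect fourth; D#4→C##5 = major seventh; C##5→F#5 = diminished fourth.
The largest is D#4 to C##5, a major seventh (11 semitones).

major seventh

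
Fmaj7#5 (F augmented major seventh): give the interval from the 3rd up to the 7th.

Fmaj7#5 is spelled F–A–C#–E.
So we need the interval from A up to E.
A up to E spans 5 letter names and 7 semitones — a perfect fifth.

P5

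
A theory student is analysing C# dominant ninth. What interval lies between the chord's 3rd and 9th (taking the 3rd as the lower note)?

C#9: C#–E#–G#–B–D#.
3rd = E#; 9th = D#.
From E# to D#: 10 semitones over a seventh = minor.

minor seventh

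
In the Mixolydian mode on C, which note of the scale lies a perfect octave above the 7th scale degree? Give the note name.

Bb

The scale is C D E F G A Bb.
The 7th scale degree is Bb; a perfect octave above that is Bb — scale degree 7.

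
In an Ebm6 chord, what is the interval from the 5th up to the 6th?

Spelling the chord: Eb–Gb–Bb–C.
5th = Bb; 6th = C.
Bb up to C spans 2 letter names and 2 semitones — a major second.

major second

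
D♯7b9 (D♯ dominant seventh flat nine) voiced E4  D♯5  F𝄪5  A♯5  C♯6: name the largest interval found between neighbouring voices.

Adjacent intervals: E4→D♯5 = major seventh; D♯5→F𝄪5 = major third; F𝄪5→A♯5 = minor third; A♯5→C♯6 = minor third.
The largest is E4 to D♯5, a major seventh (11 semitones).

major 7th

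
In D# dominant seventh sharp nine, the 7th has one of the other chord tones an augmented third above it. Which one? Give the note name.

The chord tones of D# dominant seventh sharp nine are D#-F##-A#-C#-E##.
The 7th is C#. An augmented third above C# is E##.
E## is the chord's 9th.

E##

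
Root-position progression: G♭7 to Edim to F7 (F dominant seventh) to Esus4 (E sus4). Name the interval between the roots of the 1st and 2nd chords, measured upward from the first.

augmented sixth

The roots are G♭ and E.
From G♭ to E: 10 semitones over a sixth = augmented.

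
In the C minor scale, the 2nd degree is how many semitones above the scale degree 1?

The scale is C D Eb F G Ab Bb.
C up to D is a major second — 2 semitones.

2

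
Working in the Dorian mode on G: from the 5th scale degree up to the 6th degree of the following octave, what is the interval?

major 9th

The scale runs G A Bb C D E F.
That puts D below E.
D up to E spans 9 letter names and 14 semitones — a major ninth.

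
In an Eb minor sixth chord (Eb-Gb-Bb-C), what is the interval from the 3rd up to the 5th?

major third

3rd = Gb; 5th = Bb.
From Gb to Bb is 4 semitones, exactly the major third.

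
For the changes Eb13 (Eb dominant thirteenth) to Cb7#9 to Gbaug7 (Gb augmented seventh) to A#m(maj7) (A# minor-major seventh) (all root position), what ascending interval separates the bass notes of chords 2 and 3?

The roots are Cb and Gb.
Cb up to Gb spans 5 letter names and 7 semitones — a perfect fifth.

P5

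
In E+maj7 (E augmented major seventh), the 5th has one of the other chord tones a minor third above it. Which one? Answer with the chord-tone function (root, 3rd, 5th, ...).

E augmented major seventh is spelled E–G#–B#–D#.
The 5th is B#. A minor third above B# is D#.
D# is the chord's 7th.

7th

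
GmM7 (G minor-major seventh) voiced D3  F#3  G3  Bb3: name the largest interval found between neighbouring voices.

Adjacent intervals: D3→F#3 = major third; F#3→G3 = minor second; G3→Bb3 = minor third.
The largest is D3 to F#3, a major third (4 semitones).

major third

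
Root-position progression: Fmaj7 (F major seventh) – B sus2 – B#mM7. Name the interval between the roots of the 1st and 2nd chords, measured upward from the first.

A4

The roots are F and B.
From F to B: 6 semitones over a fourth = augmented.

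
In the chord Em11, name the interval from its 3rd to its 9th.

major seventh

Em11 is spelled E G B D F# A.
3rd = G; 9th = F#.
Counting 7 letters and 11 half steps from G gives a major seventh.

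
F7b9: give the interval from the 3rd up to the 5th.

F7b9 (F dominant seventh flat nine): F–A–C–Eb–Gb.
So we need the interval from A up to C.
A up to C is 3 semitones, a half step narrower than a major third, so the interval is minor.

minor third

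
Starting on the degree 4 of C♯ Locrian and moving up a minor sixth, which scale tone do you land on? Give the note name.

The scale is C♯ D E F♯ G A B.
The degree 4 is F♯; a minor sixth above that is D — scale degree 2.

D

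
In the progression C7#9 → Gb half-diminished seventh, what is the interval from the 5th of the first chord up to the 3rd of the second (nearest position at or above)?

diminished third

C7#9 has G as its 5th, and Gb half-diminished seventh has Bbb as its 3rd.
3 letter names make it a third; at 2 semitones (a whole step narrower than major) the quality is diminished.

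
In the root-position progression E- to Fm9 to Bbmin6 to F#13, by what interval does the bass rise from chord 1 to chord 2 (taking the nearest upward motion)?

minor second

The roots are E and F.
From E to F: 1 semitone over a second = minor.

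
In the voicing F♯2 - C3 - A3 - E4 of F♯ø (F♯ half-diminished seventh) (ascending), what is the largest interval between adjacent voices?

Adjacent intervals: F♯2→C3 = diminished fifth; C3→A3 = major sixth; A3→E4 = perfect fifth.
The largest is C3 to A3, a major sixth (9 semitones).

M6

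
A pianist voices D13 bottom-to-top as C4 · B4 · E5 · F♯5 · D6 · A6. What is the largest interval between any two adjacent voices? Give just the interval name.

major 7th

Adjacent intervals: C4→B4 = major seventh; B4→E5 = perfect fourth; E5→F♯5 = major second; F♯5→D6 = minor sixth; D6→A6 = perfect fifth.
The largest is C4 to B4, a major seventh (11 semitones).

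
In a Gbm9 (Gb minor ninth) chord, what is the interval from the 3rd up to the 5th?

Gb minor ninth is spelled Gb, Bbb, Db, Fb, Ab.
3rd = Bbb; 5th = Db.
Counting 3 letters and 4 half steps from Bbb gives a major third.

major third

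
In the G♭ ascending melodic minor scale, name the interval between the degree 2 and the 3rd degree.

minor 2nd

G♭ melodic minor: G♭ A♭ B𝄫 C♭ D♭ E♭ F.
Degree 2 = A♭; 3rd degree = B𝄫.
From A♭ to B𝄫: 1 semitone over a second = minor.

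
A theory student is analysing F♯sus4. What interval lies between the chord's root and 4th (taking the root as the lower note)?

F♯sus4 (F♯ sus4) is spelled F♯, B, C♯.
Root = F♯; 4th = B.
F♯ up to B spans 4 letter names and 5 semitones — a perfect fourth.

perfect fourth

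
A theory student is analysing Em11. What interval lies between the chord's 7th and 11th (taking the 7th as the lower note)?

The chord tones of E minor eleventh are E G B D F# A.
7th = D; 11th = A.
From D to A is 7 semitones, exactly the perfect fifth.

perfect fifth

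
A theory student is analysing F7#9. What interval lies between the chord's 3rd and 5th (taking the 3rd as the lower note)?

minor third

Spelling the chord: F-A-C-E♭-G♯.
So we need the interval from A up to C.
A up to C is 3 semitones, a half step narrower than a major third, so the interval is minor.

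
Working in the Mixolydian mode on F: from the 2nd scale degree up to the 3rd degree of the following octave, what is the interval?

Spelling the Mixolydian mode on F: F G A Bb C D Eb.
So we need the interval from G up to A.
G up to A spans 9 letter names and 14 semitones — a major ninth.

major ninth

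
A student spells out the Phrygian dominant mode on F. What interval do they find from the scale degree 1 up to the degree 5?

Spelling the Phrygian dominant mode on F: F Gb A Bb C Db Eb.
That puts F below C.
F up to C spans 5 letter names and 7 semitones — a perfect fifth.

P5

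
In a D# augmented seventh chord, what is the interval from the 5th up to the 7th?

D#aug7 is spelled D# F## A## C#.
That puts A## below C#.
3 letter names make it a third; at 2 semitones (a whole step narrower than major) the quality is diminished.

d3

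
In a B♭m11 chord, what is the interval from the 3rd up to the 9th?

major seventh

Spelling the chord: B♭-D♭-F-A♭-C-E♭.
3rd = D♭; 9th = C.
D♭ up to C spans 7 letter names and 11 semitones — a major seventh.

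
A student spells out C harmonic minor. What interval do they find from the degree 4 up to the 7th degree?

augmented fourth

Spelling C harmonic minor: C D E♭ F G A♭ B.
The degree 4 is F and the scale degree 7 is B.
4 letter names make it a fourth; at 6 semitones (a half step wider than perfect) the quality is augmented.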